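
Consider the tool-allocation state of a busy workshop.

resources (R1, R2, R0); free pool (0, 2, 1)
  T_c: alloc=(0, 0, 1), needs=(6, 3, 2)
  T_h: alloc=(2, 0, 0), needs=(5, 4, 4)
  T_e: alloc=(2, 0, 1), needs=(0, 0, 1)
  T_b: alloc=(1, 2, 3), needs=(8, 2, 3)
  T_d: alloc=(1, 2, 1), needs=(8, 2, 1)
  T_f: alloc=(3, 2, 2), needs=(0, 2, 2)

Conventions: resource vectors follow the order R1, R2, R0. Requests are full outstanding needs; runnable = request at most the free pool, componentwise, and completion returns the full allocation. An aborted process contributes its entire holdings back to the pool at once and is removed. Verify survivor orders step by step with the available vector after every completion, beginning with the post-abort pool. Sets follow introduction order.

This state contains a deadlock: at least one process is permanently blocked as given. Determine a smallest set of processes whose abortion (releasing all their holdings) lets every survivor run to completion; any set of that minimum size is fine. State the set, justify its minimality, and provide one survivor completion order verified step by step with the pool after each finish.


Minimum abort set: T_b.
Key observation: the deadlocked T_d becomes finishable only because T_b released (1, 2, 3); it completes at step 5 below.
Why nothing smaller works: aborting no one leaves the state deadlocked as given.
One survivor order: T_e, T_f, T_h, T_c, T_d. Step-by-step check (post-abort pool first):
  pool = (1, 4, 4)
  T_e: need (0, 0, 1) fits (1, 4, 4); releases (2, 0, 1), pool now (3, 4, 5)
  T_f: need (0, 2, 2) fits (3, 4, 5); releases (3, 2, 2), pool now (6, 6, 7)
  T_h: need (5, 4, 4) fits (6, 6, 7); releases (2, 0, 0), pool now (8, 6, 7)
  T_c: need (6, 3, 2) fits (8, 6, 7); releases (0, 0, 1), pool now (8, 6, 8)
  T_d: need (8, 2, 1) fits (8, 6, 8); releases (1, 2, 1), pool now (9, 8, 9)


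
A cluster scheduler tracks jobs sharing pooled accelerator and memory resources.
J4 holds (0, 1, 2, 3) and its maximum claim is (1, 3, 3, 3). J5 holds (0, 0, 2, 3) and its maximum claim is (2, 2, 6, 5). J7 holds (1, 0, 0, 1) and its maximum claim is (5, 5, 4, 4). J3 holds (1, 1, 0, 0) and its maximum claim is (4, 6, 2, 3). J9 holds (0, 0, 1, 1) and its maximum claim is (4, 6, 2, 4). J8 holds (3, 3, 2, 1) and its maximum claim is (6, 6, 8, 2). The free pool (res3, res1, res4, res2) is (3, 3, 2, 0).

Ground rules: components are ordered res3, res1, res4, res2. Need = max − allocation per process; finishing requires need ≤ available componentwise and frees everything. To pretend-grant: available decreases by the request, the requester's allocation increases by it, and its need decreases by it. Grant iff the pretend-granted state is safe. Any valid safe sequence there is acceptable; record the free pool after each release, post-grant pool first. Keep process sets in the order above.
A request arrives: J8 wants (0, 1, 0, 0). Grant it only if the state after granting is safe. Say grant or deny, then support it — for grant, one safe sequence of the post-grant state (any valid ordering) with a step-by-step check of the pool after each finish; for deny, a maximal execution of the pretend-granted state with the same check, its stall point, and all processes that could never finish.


GRANT: granting preserves safety; a valid post-grant sequence is J4, J5, J8, J7, J9, J3.
Key observation: the grant leaves (3, 2, 2, 0) free — enough for J4, whose release restarts the cascade.
Verifying the post-grant state step by step:
  pool = (3, 2, 2, 0)
  J4: need (1, 2, 1, 0) fits (3, 2, 2, 0); releases (0, 1, 2, 3), pool now (3, 3, 4, 3)
  J5: need (2, 2, 4, 2) fits (3, 3, 4, 3); releases (0, 0, 2, 3), pool now (3, 3, 6, 6)
  J8: need (3, 2, 6, 1) fits (3, 3, 6, 6); releases (3, 4, 2, 1), pool now (6, 7, 8, 7)
  J7: need (4, 5, 4, 3) fits (6, 7, 8, 7); releases (1, 0, 0, 1), pool now (7, 7, 8, 8)
  J9: need (4, 6, 1, 3) fits (7, 7, 8, 8); releases (0, 0, 1, 1), pool now (7, 7, 9, 9)
  J3: need (3, 5, 2, 3) fits (7, 7, 9, 9); releases (1, 1, 0, 0), pool now (8, 8, 9, 9)


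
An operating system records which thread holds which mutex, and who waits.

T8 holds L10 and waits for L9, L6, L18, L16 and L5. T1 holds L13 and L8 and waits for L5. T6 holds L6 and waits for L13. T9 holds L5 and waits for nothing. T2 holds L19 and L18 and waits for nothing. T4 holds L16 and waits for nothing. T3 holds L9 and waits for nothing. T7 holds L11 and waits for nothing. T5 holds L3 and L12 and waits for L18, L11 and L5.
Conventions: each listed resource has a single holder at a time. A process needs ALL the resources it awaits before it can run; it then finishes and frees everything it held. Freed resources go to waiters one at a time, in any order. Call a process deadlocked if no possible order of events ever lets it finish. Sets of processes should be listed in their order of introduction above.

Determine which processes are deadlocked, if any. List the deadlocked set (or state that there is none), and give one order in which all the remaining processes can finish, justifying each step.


No process is deadlocked.
Key observation: there is no circular wait here — follow any chain and it reaches a process that is free to run now.
The rest can finish in the order T4, T2, T3, T7, T9, T5, T1, T6, T8.
Verifying each step:
  T4 waits on nothing -> runs at once and releases L16
  T2 waits on nothing -> runs at once and releases L19 and L18
  T3 waits on nothing -> runs at once and releases L9
  T7 waits on nothing -> runs at once and releases L11
  T9 waits on nothing -> runs at once and releases L5
  run T5 (all its waits — L18, L11 and L5 — are resolved); releases L3 and L12
  run T1 (all its waits — L5 — are resolved); releases L13 and L8
  run T6 (all its waits — L13 — are resolved); releases L6
  run T8 (all its waits — L9, L6, L18, L16 and L5 — are resolved); releases L10


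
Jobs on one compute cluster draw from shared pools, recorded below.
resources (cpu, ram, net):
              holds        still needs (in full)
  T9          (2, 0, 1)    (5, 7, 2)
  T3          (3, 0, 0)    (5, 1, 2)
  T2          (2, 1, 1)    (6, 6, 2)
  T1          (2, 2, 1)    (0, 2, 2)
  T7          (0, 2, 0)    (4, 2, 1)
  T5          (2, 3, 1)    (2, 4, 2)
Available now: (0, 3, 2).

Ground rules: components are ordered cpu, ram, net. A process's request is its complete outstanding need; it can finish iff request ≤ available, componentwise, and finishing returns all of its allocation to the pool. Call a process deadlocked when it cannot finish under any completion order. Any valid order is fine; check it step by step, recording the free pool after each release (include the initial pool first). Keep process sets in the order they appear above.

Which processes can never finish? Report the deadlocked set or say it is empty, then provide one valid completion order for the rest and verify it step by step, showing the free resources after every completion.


Deadlocked: T9, T3 and T2.
Key observation: cpu is the bottleneck — with T1, T5, T7 done the pool holds (4, 10, 4), short of every remaining need.
The rest can finish in the order T1, T5, T7. Check, step by step:
  pool = (0, 3, 2)
  run T1 (needs (0, 2, 2), free (0, 3, 2)); after release of (2, 2, 1) the pool is (2, 5, 3)
  run T5 (needs (2, 4, 2), free (2, 5, 3)); after release of (2, 3, 1) the pool is (4, 8, 4)
  run T7 (needs (4, 2, 1), free (4, 8, 4)); after release of (0, 2, 0) the pool is (4, 10, 4)
The stuck group stays short no matter what:
  T9 still needs (5, 7, 2) but only (4, 10, 4) is free — short on cpu
  T3 still needs (5, 1, 2) but only (4, 10, 4) is free — short on cpu
  T2 still needs (6, 6, 2) but only (4, 10, 4) is free — short on cpu


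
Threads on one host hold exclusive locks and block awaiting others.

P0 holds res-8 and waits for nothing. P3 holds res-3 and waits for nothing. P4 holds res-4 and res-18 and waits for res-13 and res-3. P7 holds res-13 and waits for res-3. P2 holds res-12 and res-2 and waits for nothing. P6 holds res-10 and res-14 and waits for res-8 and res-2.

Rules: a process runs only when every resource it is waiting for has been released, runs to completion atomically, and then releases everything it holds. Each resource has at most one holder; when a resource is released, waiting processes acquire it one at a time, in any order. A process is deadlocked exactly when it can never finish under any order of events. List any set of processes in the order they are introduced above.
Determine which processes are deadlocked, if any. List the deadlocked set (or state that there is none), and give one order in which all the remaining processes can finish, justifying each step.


The deadlocked set is empty.
Key observation: although several processes wait, no cycle exists — each chain bottoms out at a free runner.
A valid finishing order for the others: P0, P3, P7, P4, P2, P6.
Verifying each step:
  P0 waits on nothing -> runs at once and releases res-8
  P3 waits on nothing -> runs at once and releases res-3
  P7: everything it awaited (res-3) is free; runs, freeing res-13
  P4: everything it awaited (res-13 and res-3) is free; runs, freeing res-4 and res-18
  P2 waits on nothing -> runs at once and releases res-12 and res-2
  P6: everything it awaited (res-8 and res-2) is free; runs, freeing res-10 and res-14


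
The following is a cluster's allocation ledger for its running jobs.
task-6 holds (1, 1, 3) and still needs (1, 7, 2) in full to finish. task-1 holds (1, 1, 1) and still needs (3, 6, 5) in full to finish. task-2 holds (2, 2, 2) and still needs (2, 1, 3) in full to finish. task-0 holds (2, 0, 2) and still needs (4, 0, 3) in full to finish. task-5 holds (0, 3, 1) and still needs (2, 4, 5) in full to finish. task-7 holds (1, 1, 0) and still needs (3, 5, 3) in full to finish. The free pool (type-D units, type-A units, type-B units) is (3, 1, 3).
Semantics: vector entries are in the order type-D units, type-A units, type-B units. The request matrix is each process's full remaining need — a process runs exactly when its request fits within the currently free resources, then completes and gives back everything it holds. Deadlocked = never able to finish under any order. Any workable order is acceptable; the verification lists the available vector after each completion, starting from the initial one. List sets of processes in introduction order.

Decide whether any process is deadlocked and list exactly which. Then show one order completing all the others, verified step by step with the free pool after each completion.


Deadlocked: task-6, task-1, task-5 and task-7.
Key observation: no order helps: past task-2, task-0, the free pool tops out at (7, 3, 7), below what each blocked process needs in type-A units.
A valid finishing order for the others: task-2, task-0. Verifying each step:
  pool = (3, 1, 3)
  task-2: need (2, 1, 3) fits (3, 1, 3); releases (2, 2, 2), pool now (5, 3, 5)
  task-0: need (4, 0, 3) fits (5, 3, 5); releases (2, 0, 2), pool now (7, 3, 7)
The stuck group stays short no matter what:
  task-6 still needs (1, 7, 2) but only (7, 3, 7) is free — short on type-A units
  task-1 still needs (3, 6, 5) but only (7, 3, 7) is free — short on type-A units
  task-5 still needs (2, 4, 5) but only (7, 3, 7) is free — short on type-A units
  task-7 still needs (3, 5, 3) but only (7, 3, 7) is free — short on type-A units


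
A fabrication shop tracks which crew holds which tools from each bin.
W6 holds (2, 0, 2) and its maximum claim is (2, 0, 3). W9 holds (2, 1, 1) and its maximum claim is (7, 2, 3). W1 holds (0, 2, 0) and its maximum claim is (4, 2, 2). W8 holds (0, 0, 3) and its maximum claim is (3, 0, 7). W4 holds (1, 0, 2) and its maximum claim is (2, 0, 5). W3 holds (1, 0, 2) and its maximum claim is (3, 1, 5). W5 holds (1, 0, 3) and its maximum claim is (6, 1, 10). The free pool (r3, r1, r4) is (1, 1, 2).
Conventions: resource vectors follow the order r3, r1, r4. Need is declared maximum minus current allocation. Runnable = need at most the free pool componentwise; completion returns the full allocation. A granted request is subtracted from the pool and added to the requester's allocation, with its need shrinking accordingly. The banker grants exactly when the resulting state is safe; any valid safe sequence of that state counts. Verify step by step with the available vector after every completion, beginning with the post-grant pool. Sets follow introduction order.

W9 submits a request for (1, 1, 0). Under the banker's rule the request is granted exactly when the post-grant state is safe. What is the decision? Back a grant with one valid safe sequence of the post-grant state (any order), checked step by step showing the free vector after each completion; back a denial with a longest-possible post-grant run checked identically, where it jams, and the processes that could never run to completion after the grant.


DENY — the pretend-granted state is unsafe.
Key observation: after W6, W4, W8 the pool peaks at (3, 0, 9), and each blocked process is short somewhere: W9 on r3; W1 on r3; W3 on r1; W5 on r3, r1.
Pretend the grant happened; the run W6, W4, W8 goes as far as possible. Verifying each step:
  pool = (0, 0, 2)
  W6 needs (0, 0, 1) <= (0, 0, 2) -> finishes; pool += (2, 0, 2) = (2, 0, 4)
  W4 needs (1, 0, 3) <= (2, 0, 4) -> finishes; pool += (1, 0, 2) = (3, 0, 6)
  W8 needs (3, 0, 4) <= (3, 0, 6) -> finishes; pool += (0, 0, 3) = (3, 0, 9)
  blocked: W9 wants (4, 0, 2), pool (3, 0, 9) — not enough r3
  blocked: W1 wants (4, 0, 2), pool (3, 0, 9) — not enough r3
  blocked: W3 wants (2, 1, 3), pool (3, 0, 9) — not enough r1
  blocked: W5 wants (5, 1, 7), pool (3, 0, 9) — not enough r3 and r1
Post-grant, the permanently blocked set is W9, W1, W3 and W5.


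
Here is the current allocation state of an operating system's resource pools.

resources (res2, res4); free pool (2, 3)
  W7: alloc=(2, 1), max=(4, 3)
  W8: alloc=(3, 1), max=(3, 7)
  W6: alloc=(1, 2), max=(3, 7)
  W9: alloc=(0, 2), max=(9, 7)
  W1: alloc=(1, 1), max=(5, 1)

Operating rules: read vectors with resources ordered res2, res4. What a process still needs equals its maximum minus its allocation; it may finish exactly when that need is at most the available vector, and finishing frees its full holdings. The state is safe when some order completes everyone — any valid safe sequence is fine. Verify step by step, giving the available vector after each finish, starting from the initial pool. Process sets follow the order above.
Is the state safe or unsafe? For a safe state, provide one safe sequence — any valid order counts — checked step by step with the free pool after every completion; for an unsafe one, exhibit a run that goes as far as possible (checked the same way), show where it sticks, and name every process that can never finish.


The state is SAFE; one workable sequence: W7, W1, W6, W8, W9.
Key observation: the first exact fit in this order is W7 — it needs (2, 2) with (2, 3) free, meeting a requested resource to the last unit.
Step-by-step check:
  pool = (2, 3)
  run W7 (needs (2, 2), free (2, 3)); after release of (2, 1) the pool is (4, 4)
  run W1 (needs (4, 0), free (4, 4)); after release of (1, 1) the pool is (5, 5)
  run W6 (needs (2, 5), free (5, 5)); after release of (1, 2) the pool is (6, 7)
  run W8 (needs (0, 6), free (6, 7)); after release of (3, 1) the pool is (9, 8)
  run W9 (needs (9, 5), free (9, 8)); after release of (0, 2) the pool is (9, 10)


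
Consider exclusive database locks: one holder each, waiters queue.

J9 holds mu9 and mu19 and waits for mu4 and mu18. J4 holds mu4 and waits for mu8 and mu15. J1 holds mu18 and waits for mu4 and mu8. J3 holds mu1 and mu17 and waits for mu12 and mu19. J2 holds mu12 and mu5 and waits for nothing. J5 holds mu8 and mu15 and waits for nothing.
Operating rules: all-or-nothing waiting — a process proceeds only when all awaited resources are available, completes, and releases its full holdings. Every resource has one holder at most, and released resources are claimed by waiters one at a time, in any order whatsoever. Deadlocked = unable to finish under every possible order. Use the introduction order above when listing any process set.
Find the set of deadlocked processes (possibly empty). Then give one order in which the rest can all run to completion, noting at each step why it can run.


No process is deadlocked.
Key observation: although several processes wait, no cycle exists — each chain bottoms out at a free runner.
A valid finishing order for the others: J5, J2, J4, J1, J9, J3.
Walking it through:
  J5: no waits; runs immediately, freeing mu8 and mu15
  J2: no waits; runs immediately, freeing mu12 and mu5
  J4 waits on mu8 and mu15 — all released -> runs and releases mu4
  J1 waits on mu4 and mu8 — all released -> runs and releases mu18
  J9 waits on mu4 and mu18 — all released -> runs and releases mu9 and mu19
  J3 waits on mu12 and mu19 — all released -> runs and releases mu1 and mu17


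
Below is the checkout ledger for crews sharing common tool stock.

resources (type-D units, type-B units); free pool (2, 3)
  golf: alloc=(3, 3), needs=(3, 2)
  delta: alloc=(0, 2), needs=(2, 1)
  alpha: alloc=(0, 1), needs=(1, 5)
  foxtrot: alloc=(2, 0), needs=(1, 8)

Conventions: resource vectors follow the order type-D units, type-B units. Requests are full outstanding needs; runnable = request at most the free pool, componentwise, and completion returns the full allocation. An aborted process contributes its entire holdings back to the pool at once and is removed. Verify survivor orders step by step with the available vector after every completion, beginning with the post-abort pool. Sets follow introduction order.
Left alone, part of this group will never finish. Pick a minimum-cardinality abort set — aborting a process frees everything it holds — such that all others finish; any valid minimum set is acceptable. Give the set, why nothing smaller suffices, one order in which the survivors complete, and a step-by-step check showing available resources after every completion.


Minimum abort set: golf.
Key observation: foxtrot could never have finished before the abort; with (3, 3) returned by golf, it fits at step 2.
No smaller set exists: with zero aborts the deadlock remains.
One survivor order: delta, foxtrot, alpha. Check, step by step (post-abort pool first):
  pool = (5, 6)
  run delta (needs (2, 1), free (5, 6)); after release of (0, 2) the pool is (5, 8)
  run foxtrot (needs (1, 8), free (5, 8)); after release of (2, 0) the pool is (7, 8)
  run alpha (needs (1, 5), free (7, 8)); after release of (0, 1) the pool is (7, 9)


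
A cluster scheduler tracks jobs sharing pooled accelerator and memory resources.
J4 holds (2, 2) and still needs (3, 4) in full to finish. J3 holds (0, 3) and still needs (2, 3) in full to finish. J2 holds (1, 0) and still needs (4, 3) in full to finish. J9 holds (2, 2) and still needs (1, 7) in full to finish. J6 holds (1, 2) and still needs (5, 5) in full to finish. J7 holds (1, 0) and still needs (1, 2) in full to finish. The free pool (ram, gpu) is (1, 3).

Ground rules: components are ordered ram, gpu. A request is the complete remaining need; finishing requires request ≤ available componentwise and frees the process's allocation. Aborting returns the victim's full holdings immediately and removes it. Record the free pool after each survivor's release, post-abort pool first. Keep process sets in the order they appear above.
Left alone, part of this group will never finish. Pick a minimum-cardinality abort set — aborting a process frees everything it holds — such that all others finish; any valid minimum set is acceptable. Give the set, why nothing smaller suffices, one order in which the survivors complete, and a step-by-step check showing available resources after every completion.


The answer: abort J9.
Key observation: before aborting J9, J2 was permanently blocked — no order could ever run it; afterwards it completes at step 3.
Why nothing smaller works: aborting no one leaves the state deadlocked as given.
One survivor order: J7, J3, J2, J6, J4. Verifying each step (post-abort pool first):
  pool = (3, 5)
  J7 needs (1, 2) <= (3, 5) -> finishes; pool += (1, 0) = (4, 5)
  J3 needs (2, 3) <= (4, 5) -> finishes; pool += (0, 3) = (4, 8)
  J2 needs (4, 3) <= (4, 8) -> finishes; pool += (1, 0) = (5, 8)
  J6 needs (5, 5) <= (5, 8) -> finishes; pool += (1, 2) = (6, 10)
  J4 needs (3, 4) <= (6, 10) -> finishes; pool += (2, 2) = (8, 12)


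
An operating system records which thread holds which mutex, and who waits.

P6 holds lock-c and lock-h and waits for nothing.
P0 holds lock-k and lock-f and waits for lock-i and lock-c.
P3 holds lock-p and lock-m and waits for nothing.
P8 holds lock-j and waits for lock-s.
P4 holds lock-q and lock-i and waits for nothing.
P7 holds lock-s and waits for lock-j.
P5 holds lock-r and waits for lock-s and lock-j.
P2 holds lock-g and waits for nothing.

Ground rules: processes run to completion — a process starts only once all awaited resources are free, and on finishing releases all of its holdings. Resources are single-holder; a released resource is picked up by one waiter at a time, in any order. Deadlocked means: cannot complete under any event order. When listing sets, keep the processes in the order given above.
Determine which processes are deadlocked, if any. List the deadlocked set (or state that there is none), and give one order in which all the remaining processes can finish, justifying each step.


Deadlocked: P8, P7 and P5.
Key observation: P8 -> P7 -> P8 is a circular wait — nothing in it can go first; P5 waits into the deadlock from upstream.
The rest can finish in the order P4, P2, P6, P0, P3.
Walking it through:
  run P4 (it waits on nothing); releases lock-q and lock-i
  run P2 (it waits on nothing); releases lock-g
  run P6 (it waits on nothing); releases lock-c and lock-h
  P0 waits on lock-i and lock-c — all released -> runs and releases lock-k and lock-f
  run P3 (it waits on nothing); releases lock-p and lock-m


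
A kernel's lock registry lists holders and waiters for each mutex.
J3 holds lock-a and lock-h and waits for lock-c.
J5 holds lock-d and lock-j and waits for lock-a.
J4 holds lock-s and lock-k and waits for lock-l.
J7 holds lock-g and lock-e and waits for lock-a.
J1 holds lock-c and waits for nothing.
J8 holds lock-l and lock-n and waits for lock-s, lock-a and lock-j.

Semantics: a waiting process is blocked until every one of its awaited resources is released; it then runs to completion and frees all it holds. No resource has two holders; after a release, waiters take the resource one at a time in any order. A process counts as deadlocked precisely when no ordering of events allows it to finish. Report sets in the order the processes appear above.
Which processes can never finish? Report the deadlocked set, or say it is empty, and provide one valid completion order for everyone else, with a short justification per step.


Deadlocked set: J4 and J8.
Key observation: the loop J4 -> J8 -> J4 blocks itself forever; no other process is dragged down with it.
A valid finishing order for the others: J1, J3, J7, J5.
Step-by-step check:
  J1 waits on nothing -> runs at once and releases lock-c
  J3 waits on lock-c — all released -> runs and releases lock-a and lock-h
  J7 waits on lock-a — all released -> runs and releases lock-g and lock-e
  J5 waits on lock-a — all released -> runs and releases lock-d and lock-j


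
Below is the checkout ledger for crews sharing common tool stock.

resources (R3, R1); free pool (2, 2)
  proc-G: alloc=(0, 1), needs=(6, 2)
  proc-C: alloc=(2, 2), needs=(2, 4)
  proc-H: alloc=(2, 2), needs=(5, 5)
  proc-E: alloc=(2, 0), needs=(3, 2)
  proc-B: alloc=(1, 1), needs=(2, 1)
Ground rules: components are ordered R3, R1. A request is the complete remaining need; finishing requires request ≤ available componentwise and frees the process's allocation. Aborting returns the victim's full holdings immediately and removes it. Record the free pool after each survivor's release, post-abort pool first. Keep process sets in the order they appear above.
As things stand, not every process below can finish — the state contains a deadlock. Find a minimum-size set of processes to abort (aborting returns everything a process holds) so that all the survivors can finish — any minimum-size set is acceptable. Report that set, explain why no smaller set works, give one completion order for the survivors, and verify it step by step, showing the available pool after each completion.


The answer: abort proc-H.
Key observation: proc-C had no path to completion before; after the abort of proc-H ((2, 2) returned), step 2 is where it fits.
Why nothing smaller works: aborting no one leaves the state deadlocked as given.
One survivor order: proc-B, proc-C, proc-E, proc-G. Verifying each step (post-abort pool first):
  pool = (4, 4)
  run proc-B (needs (2, 1), free (4, 4)); after release of (1, 1) the pool is (5, 5)
  run proc-C (needs (2, 4), free (5, 5)); after release of (2, 2) the pool is (7, 7)
  run proc-E (needs (3, 2), free (7, 7)); after release of (2, 0) the pool is (9, 7)
  run proc-G (needs (6, 2), free (9, 7)); after release of (0, 1) the pool is (9, 8)


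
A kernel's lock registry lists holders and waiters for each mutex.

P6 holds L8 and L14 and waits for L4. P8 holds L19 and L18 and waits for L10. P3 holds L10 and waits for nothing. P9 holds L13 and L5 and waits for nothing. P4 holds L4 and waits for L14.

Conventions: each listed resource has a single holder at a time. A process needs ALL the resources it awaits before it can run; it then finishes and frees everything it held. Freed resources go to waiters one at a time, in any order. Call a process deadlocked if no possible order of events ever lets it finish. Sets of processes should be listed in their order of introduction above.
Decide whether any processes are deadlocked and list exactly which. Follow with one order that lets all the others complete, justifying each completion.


The deadlocked set is P6 and P4.
Key observation: along P6 -> P4 -> P6, each member waits on what the next one holds — a deadlock; no other process is dragged down with it.
The rest can finish in the order P9, P3, P8.
Check, step by step:
  P9: no waits; runs immediately, freeing L13 and L5
  P3: no waits; runs immediately, freeing L10
  P8 waits on L10 — all released -> runs and releases L19 and L18


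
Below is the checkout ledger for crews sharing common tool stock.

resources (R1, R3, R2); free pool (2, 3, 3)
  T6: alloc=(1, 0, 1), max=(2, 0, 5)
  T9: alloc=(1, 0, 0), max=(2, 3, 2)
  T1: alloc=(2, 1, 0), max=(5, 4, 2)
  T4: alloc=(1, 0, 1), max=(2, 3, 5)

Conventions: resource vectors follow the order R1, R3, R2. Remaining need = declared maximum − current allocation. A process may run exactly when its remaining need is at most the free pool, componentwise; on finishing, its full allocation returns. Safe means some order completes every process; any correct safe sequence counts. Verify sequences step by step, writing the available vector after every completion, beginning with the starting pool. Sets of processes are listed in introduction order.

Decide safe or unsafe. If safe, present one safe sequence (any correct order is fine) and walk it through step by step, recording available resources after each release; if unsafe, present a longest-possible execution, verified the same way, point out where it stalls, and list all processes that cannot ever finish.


UNSAFE.
Key observation: T9, T1 can finish, but then (5, 4, 3) is all there is, and the blocked group's R2 demands exceed it.
A maximal execution: T9, T1 — then nothing else fits. Verifying each step:
  pool = (2, 3, 3)
  T9: need (1, 3, 2) fits (2, 3, 3); releases (1, 0, 0), pool now (3, 3, 3)
  T1: need (3, 3, 2) fits (3, 3, 3); releases (2, 1, 0), pool now (5, 4, 3)
  T6 still needs (1, 0, 4) but only (5, 4, 3) is free — short on R2
  T4 still needs (1, 3, 4) but only (5, 4, 3) is free — short on R2
Permanently blocked: T6 and T4.


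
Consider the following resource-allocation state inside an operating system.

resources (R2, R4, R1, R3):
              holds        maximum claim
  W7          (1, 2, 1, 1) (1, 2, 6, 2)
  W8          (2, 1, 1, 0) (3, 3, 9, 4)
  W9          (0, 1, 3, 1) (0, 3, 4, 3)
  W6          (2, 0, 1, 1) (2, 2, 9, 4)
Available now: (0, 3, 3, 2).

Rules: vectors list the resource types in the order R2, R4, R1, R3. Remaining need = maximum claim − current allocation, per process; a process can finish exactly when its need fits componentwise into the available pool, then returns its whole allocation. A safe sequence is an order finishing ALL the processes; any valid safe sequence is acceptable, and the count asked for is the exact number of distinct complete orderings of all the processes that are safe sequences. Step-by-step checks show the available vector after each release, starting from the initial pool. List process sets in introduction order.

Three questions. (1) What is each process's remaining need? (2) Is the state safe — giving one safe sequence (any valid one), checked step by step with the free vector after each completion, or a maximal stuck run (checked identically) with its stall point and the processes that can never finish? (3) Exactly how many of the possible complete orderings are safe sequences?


(1) Need matrix, components ordered R2, R4, R1, R3:
  W7: (0, 0, 5, 1)
  W8: (1, 2, 8, 4)
  W9: (0, 2, 1, 2)
  W6: (0, 2, 8, 3)
(2) UNSAFE — no complete ordering exists.
Key observation: R1 is the bottleneck — with W9, W7 done the pool holds (1, 6, 7, 4), short of every remaining need.
Going as far as possible: W9, W7; after that, nothing fits. Check, step by step:
  pool = (0, 3, 3, 2)
  W9 needs (0, 2, 1, 2) <= (0, 3, 3, 2) -> finishes; pool += (0, 1, 3, 1) = (0, 4, 6, 3)
  W7 needs (0, 0, 5, 1) <= (0, 4, 6, 3) -> finishes; pool += (1, 2, 1, 1) = (1, 6, 7, 4)
  blocked: W8 wants (1, 2, 8, 4), pool (1, 6, 7, 4) — not enough R1
  blocked: W6 wants (0, 2, 8, 3), pool (1, 6, 7, 4) — not enough R1
Processes that can never finish: W8 and W6.
(3) Precisely 0 of the possible complete orderings are safe sequences.


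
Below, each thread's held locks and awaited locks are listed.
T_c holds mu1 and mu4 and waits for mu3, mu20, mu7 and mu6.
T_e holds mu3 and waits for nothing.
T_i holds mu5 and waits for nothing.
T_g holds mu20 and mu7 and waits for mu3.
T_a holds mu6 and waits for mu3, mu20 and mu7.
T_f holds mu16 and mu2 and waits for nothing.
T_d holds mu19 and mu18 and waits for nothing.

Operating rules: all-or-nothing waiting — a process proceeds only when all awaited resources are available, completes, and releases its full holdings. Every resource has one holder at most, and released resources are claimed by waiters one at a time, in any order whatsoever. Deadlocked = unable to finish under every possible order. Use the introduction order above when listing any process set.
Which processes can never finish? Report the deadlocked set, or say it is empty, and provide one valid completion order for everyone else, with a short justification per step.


No process is deadlocked.
Key observation: no waiting chain loops back on itself — every chain ends at a process that waits on nothing, so everyone eventually runs.
The rest can finish in the order T_e, T_g, T_f, T_a, T_d, T_c, T_i.
Walking it through:
  T_e: no waits; runs immediately, freeing mu3
  run T_g (all its waits — mu3 — are resolved); releases mu20 and mu7
  T_f: no waits; runs immediately, freeing mu16 and mu2
  run T_a (all its waits — mu3, mu20 and mu7 — are resolved); releases mu6
  T_d: no waits; runs immediately, freeing mu19 and mu18
  run T_c (all its waits — mu3, mu20, mu7 and mu6 — are resolved); releases mu1 and mu4
  T_i: no waits; runs immediately, freeing mu5


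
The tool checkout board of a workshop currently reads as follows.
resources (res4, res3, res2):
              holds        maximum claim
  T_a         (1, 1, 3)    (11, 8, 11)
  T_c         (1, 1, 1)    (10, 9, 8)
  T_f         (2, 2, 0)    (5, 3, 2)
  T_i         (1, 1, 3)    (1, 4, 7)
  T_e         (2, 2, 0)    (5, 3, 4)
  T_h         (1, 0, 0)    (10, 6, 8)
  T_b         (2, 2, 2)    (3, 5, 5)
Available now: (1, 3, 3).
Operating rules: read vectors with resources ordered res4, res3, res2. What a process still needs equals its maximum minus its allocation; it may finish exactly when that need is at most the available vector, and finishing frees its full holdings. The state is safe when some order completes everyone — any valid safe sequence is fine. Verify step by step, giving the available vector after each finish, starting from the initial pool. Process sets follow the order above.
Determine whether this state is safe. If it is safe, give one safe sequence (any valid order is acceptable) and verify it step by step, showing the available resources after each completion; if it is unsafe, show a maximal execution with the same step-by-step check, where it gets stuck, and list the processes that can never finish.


UNSAFE.
Key observation: once T_b, T_f, T_i, T_e finish, the pool peaks at (8, 10, 8) — and every remaining process still needs more res4 than that.
The run T_b, T_f, T_i, T_e cannot be extended any further. Walking it through:
  pool = (1, 3, 3)
  T_b needs (1, 3, 3) <= (1, 3, 3) -> finishes; pool += (2, 2, 2) = (3, 5, 5)
  T_f needs (3, 1, 2) <= (3, 5, 5) -> finishes; pool += (2, 2, 0) = (5, 7, 5)
  T_i needs (0, 3, 4) <= (5, 7, 5) -> finishes; pool += (1, 1, 3) = (6, 8, 8)
  T_e needs (3, 1, 4) <= (6, 8, 8) -> finishes; pool += (2, 2, 0) = (8, 10, 8)
  blocked: T_a wants (10, 7, 8), pool (8, 10, 8) — not enough res4
  blocked: T_c wants (9, 8, 7), pool (8, 10, 8) — not enough res4
  blocked: T_h wants (9, 6, 8), pool (8, 10, 8) — not enough res4
Permanently blocked: T_a, T_c and T_h.


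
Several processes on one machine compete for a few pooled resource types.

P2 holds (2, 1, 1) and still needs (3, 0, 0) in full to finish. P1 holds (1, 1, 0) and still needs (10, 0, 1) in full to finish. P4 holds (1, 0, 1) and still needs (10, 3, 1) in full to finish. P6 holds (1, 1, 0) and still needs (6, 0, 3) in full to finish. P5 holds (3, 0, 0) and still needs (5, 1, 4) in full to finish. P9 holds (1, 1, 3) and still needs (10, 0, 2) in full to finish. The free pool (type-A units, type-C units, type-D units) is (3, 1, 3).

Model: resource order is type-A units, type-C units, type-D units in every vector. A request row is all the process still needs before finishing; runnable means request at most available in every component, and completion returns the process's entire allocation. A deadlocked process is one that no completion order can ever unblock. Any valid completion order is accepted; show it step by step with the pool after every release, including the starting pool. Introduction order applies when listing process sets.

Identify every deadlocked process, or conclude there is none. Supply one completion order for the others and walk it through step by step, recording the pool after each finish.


The deadlocked set is P1, P4 and P9.
Key observation: P2, P5, P6 can finish, but then (9, 3, 4) is all there is, and the blocked group's type-A units demands exceed it.
One completion order for the rest: P2, P5, P6. Step-by-step check:
  pool = (3, 1, 3)
  run P2 (needs (3, 0, 0), free (3, 1, 3)); after release of (2, 1, 1) the pool is (5, 2, 4)
  run P5 (needs (5, 1, 4), free (5, 2, 4)); after release of (3, 0, 0) the pool is (8, 2, 4)
  run P6 (needs (6, 0, 3), free (8, 2, 4)); after release of (1, 1, 0) the pool is (9, 3, 4)
The stuck group stays short no matter what:
  P1 still needs (10, 0, 1) but only (9, 3, 4) is free — short on type-A units
  P4 still needs (10, 3, 1) but only (9, 3, 4) is free — short on type-A units
  P9 still needs (10, 0, 2) but only (9, 3, 4) is free — short on type-A units


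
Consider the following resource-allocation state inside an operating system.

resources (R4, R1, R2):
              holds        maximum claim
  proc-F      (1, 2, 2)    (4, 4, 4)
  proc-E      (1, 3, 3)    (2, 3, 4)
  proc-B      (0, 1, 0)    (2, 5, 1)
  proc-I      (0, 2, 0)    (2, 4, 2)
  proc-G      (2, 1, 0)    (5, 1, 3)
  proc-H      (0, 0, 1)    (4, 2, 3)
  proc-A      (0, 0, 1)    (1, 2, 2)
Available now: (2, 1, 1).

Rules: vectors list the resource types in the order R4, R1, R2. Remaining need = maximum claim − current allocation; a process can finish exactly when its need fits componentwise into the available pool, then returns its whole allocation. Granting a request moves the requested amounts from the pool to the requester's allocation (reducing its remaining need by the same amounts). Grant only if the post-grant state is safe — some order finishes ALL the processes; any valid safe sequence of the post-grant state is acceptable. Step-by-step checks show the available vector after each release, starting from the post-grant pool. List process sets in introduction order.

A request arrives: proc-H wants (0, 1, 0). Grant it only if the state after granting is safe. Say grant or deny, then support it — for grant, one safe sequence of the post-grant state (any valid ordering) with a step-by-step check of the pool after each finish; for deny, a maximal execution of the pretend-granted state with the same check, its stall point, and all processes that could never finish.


GRANT. The post-grant state is safe; one safe sequence: proc-E, proc-G, proc-I, proc-F, proc-B, proc-A, proc-H.
Key observation: even at the reduced pool (2, 0, 1), proc-E fits immediately, so safety survives the grant.
Verifying the post-grant state step by step:
  pool = (2, 0, 1)
  proc-E needs (1, 0, 1) <= (2, 0, 1) -> finishes; pool += (1, 3, 3) = (3, 3, 4)
  proc-G needs (3, 0, 3) <= (3, 3, 4) -> finishes; pool += (2, 1, 0) = (5, 4, 4)
  proc-I needs (2, 2, 2) <= (5, 4, 4) -> finishes; pool += (0, 2, 0) = (5, 6, 4)
  proc-F needs (3, 2, 2) <= (5, 6, 4) -> finishes; pool += (1, 2, 2) = (6, 8, 6)
  proc-B needs (2, 4, 1) <= (6, 8, 6) -> finishes; pool += (0, 1, 0) = (6, 9, 6)
  proc-A needs (1, 2, 1) <= (6, 9, 6) -> finishes; pool += (0, 0, 1) = (6, 9, 7)
  proc-H needs (4, 1, 2) <= (6, 9, 7) -> finishes; pool += (0, 1, 1) = (6, 10, 8)


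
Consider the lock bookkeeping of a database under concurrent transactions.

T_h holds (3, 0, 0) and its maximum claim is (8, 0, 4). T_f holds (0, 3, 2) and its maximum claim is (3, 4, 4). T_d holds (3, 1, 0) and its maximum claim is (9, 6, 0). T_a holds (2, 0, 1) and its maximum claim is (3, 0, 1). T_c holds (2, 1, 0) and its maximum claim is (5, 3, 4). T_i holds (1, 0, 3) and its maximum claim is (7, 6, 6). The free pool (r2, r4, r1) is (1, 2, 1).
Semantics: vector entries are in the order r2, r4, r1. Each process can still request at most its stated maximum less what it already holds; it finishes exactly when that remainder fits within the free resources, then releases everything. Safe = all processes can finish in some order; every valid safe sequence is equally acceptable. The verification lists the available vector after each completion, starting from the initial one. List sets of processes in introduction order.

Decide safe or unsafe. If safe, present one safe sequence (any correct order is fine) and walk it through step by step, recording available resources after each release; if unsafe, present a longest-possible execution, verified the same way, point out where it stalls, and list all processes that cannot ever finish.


SAFE, for example via the order T_a, T_f, T_c, T_h, T_i, T_d.
Key observation: the first exact fit in this order is T_a — it needs (1, 0, 0) with (1, 2, 1) free, meeting a requested resource to the last unit.
Walking it through:
  pool = (1, 2, 1)
  run T_a (needs (1, 0, 0), free (1, 2, 1)); after release of (2, 0, 1) the pool is (3, 2, 2)
  run T_f (needs (3, 1, 2), free (3, 2, 2)); after release of (0, 3, 2) the pool is (3, 5, 4)
  run T_c (needs (3, 2, 4), free (3, 5, 4)); after release of (2, 1, 0) the pool is (5, 6, 4)
  run T_h (needs (5, 0, 4), free (5, 6, 4)); after release of (3, 0, 0) the pool is (8, 6, 4)
  run T_i (needs (6, 6, 3), free (8, 6, 4)); after release of (1, 0, 3) the pool is (9, 6, 7)
  run T_d (needs (6, 5, 0), free (9, 6, 7)); after release of (3, 1, 0) the pool is (12, 7, 7)
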